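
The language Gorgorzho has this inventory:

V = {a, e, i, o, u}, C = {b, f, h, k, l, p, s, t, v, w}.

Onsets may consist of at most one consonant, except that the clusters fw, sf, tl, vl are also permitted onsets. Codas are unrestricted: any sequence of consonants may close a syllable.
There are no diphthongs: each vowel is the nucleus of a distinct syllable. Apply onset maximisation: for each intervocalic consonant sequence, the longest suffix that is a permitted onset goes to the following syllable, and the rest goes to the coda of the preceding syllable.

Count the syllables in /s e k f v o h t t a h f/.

Vowels present: e, o, a; each is a nucleus, giving 3 syllables.

3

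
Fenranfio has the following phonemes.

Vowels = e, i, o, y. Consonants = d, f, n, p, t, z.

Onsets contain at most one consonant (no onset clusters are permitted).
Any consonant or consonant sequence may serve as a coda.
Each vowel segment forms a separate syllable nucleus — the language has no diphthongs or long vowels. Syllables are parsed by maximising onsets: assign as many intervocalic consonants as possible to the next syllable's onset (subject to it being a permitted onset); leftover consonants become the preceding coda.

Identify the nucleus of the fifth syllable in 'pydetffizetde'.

Nuclei (vowels): y, e, i, e, e → 5 syllables.
The fifth nucleus (vowel 5 from the left) is /e/.

e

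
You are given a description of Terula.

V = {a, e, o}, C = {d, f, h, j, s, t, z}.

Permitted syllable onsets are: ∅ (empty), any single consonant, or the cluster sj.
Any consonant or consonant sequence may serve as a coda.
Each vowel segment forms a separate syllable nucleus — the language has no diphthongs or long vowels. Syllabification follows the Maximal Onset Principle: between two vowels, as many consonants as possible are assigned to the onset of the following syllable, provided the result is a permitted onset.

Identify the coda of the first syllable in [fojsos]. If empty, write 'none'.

Nuclei (vowels): o, o → 2 syllables.
σ1/σ2 boundary: /js/; trying suffixes from longest down, /s/ is the first permitted one, so coda /j/ | onset /s/.
So the parse is foj.sos.
Syllable 1 is /foj/: onset /f/, nucleus /o/, coda /j/.

j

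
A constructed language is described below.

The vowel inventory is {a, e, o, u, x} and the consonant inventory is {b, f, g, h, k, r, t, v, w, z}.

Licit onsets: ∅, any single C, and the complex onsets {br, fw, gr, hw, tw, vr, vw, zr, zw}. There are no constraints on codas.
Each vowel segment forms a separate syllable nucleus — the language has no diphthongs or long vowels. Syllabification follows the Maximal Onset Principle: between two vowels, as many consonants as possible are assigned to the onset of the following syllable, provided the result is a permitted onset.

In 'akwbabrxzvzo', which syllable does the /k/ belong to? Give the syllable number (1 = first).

1

The vowels are a, a, x, o — 4 nuclei, so 4 syllables.
V1 /a/ – V2 /a/: /kwb/ splits as /kw/ + /b/ (/b/ is the longest suffix that is a licit onset).
V2 /a/ – V3 /x/: cluster /br/ — /br/ is itself a permitted onset, so the whole cluster goes right; preceding coda = ∅.
V3 /x/ – V4 /o/: cluster /zvz/ — the longest permitted-onset suffix is /z/; onset = /z/, preceding coda = /zv/.
So the parse is akw.ba.brxzv.zo.
The /k/ is in the coda of syllable 1 (/akw/).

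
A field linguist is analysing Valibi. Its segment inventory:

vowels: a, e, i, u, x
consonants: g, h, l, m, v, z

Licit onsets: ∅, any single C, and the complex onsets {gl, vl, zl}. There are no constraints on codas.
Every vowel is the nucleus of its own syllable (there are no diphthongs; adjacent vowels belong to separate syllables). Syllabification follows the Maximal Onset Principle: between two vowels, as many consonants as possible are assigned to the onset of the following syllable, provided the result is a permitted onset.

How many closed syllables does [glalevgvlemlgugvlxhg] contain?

4

The vowels are a, e, e, u, x — 5 nuclei, so 5 syllables.
V1 /a/ – V2 /e/: /l/ → onset of the next syllable (single consonants are always licit onsets).
V2 /e/ – V3 /e/: /vgvl/ splits as /vg/ + /vl/ (/vl/ is the longest suffix that is a licit onset).
V3 /e/ – V4 /u/: cluster /mlg/ — the longest permitted-onset suffix is /g/; onset = /g/, preceding coda = /ml/.
V4 /u/ – V5 /x/: /gvl/; trying suffixes from longest down, /vl/ is the first permitted one, so coda /g/ | onset /vl/.
So the parse is gla.levg.vleml.gug.vlxhg.
Classifying each syllable: /gla/ (open), /levg/ (closed), /vleml/ (closed), /gug/ (closed), /vlxhg/ (closed).
Closed syllables: 4.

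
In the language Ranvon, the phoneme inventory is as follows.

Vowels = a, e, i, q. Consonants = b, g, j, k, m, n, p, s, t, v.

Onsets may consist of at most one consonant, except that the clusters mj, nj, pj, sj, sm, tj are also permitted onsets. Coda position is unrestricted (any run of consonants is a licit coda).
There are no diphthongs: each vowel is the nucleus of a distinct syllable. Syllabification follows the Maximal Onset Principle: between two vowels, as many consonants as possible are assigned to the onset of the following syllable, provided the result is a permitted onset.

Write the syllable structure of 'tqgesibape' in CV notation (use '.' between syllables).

CV.CV.CV.CV.CV

Nuclei (vowels): q, e, i, a, e → 5 syllables.
Between /q/ (V1) and /e/ (V2): /g/ → onset of the next syllable (single consonants are always licit onsets).
Between /e/ (V2) and /i/ (V3): just /s/ — single C goes to the following onset.
Between /i/ (V3) and /a/ (V4): /b/ → onset of the next syllable (single consonants are always licit onsets).
Between /a/ (V4) and /e/ (V5): /p/ is a single consonant, so it becomes the next onset.
Result: tq.ge.si.ba.pe.
Mapping each syllable to C/V: /tq/ → CV, /ge/ → CV, /si/ → CV, /ba/ → CV, /pe/ → CV.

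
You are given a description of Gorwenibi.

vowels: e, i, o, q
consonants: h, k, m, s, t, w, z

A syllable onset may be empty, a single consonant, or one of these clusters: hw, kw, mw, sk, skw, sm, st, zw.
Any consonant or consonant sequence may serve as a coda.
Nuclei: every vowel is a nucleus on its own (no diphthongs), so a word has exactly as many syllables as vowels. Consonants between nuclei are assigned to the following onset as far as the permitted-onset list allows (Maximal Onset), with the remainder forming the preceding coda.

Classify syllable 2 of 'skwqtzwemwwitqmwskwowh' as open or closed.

The vowels are q, e, i, q, o — 5 nuclei, so 5 syllables.
σ1/σ2 boundary: /tzw/ — longest licit onset from the right is /zw/, leaving /t/ as coda.
σ2/σ3 boundary: /mww/ — longest licit onset from the right is /w/, leaving /mw/ as coda.
σ3/σ4 boundary: just /t/ — single C goes to the following onset.
σ4/σ5 boundary: /mwskw/ splits as /mw/ + /skw/ (/skw/ is the longest suffix that is a licit onset).
So the parse is skwqt.zwemw.wi.tqmw.skwowh.
Syllable 2 is /zwemw/ with coda /mw/, so it is closed.

closed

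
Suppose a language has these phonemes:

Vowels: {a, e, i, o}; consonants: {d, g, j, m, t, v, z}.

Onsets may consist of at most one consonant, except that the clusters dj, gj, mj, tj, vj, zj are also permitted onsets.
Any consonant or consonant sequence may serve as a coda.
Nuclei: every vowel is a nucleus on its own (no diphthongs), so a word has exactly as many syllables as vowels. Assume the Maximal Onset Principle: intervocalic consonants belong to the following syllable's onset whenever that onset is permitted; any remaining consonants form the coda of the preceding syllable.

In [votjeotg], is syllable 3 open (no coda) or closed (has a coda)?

closed

Vowels present: o, e, o; each is a nucleus, giving 3 syllables.
V1 /o/ – V2 /e/: /tj/ is a licit onset in full, so it all attaches to the next syllable.
V2 /e/ – V3 /o/: no consonants, so the boundary falls immediately after /e/.
Syllabification: vo.tje.otg.
Syllable 3 is /otg/ with coda /tg/, so it is closed.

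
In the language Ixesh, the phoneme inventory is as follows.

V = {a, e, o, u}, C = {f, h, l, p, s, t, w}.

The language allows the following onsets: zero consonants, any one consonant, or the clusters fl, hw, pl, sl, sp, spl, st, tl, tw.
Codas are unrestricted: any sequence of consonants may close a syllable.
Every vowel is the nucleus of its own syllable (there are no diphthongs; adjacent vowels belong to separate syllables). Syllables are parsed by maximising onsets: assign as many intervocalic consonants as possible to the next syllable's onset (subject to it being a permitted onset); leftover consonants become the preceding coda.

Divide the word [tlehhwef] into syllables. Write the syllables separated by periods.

Vowels present: e, e; each is a nucleus, giving 2 syllables.
/e…e/ gap (V1→V2): /hhw/ splits as /h/ + /hw/ (/hw/ is the longest suffix that is a licit onset).

tleh.hwef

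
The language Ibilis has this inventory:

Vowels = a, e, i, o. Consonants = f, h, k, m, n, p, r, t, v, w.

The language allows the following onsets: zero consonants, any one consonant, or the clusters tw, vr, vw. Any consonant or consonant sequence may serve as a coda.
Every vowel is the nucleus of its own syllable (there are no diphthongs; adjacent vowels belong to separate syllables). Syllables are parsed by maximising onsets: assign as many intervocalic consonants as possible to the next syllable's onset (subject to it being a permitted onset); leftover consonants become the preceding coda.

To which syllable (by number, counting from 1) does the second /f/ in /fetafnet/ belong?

2

The vowels are e, a, e — 3 nuclei, so 3 syllables.
/e…a/ gap (V1→V2): /t/ is a single consonant, so it becomes the next onset.
/a…e/ gap (V2→V3): /fn/ splits as /f/ + /n/ (/n/ is the longest suffix that is a licit onset).
Result: fe.taf.net.
The second /f/ is in the coda of syllable 2 (/taf/).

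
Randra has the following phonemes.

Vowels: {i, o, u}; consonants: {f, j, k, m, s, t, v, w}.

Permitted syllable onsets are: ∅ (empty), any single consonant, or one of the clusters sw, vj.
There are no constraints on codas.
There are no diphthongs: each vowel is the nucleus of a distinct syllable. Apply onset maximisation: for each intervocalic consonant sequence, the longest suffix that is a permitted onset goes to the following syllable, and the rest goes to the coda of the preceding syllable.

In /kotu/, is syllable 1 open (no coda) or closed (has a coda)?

Nuclei (vowels): o, u → 2 syllables.
σ1/σ2 boundary: /t/ is a single consonant, so it becomes the next onset.
Syllabification: ko.tu.
Syllable 1 is /ko/; it ends in its nucleus with no coda, so it is open.

open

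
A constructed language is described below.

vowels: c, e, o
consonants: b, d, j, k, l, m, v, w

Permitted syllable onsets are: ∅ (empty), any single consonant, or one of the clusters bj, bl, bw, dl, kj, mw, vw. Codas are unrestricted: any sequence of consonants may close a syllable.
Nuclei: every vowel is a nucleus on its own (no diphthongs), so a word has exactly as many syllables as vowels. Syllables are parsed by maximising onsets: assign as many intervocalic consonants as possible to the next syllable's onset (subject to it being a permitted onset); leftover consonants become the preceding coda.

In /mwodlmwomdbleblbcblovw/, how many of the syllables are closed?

4

Vowels present: o, o, e, c, o; each is a nucleus, giving 5 syllables.
V1 /o/ – V2 /o/: /dlmw/ splits as /dl/ + /mw/ (/mw/ is the longest suffix that is a licit onset).
V2 /o/ – V3 /e/: /mdbl/ — longest licit onset from the right is /bl/, leaving /md/ as coda.
V3 /e/ – V4 /c/: /blb/ splits as /bl/ + /b/ (/b/ is the longest suffix that is a licit onset).
V4 /c/ – V5 /o/: /bl/ is a licit onset in full, so it all attaches to the next syllable.
So the parse is mwodl.mwomd.blebl.bc.blovw.
Classifying each syllable: /mwodl/ (closed), /mwomd/ (closed), /blebl/ (closed), /bc/ (open), /blovw/ (closed).
Closed syllables: 4.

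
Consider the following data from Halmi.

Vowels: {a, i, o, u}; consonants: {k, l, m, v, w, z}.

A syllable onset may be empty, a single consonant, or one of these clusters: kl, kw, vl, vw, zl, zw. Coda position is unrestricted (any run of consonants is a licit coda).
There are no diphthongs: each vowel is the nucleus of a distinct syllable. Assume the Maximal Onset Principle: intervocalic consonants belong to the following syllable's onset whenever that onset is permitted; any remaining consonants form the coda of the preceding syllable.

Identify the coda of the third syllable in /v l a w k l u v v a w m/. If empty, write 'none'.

The vowels are a, u, a — 3 nuclei, so 3 syllables.
σ1/σ2 boundary: /wkl/ — longest licit onset from the right is /kl/, leaving /w/ as coda.
σ2/σ3 boundary: /vv/ splits as /v/ + /v/ (/v/ is the longest suffix that is a licit onset).
Syllabification: vlaw.kluv.vawm.
Syllable 3 is /vawm/: onset /v/, nucleus /a/, coda /wm/.

wm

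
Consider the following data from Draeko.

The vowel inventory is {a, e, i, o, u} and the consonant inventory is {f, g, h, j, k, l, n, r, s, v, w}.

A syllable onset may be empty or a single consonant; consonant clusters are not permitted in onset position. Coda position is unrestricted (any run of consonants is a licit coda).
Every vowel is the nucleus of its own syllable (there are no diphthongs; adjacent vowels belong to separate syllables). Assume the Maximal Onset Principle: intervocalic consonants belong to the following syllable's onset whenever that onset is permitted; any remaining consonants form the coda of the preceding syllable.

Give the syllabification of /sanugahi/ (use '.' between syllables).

Vowels present: a, u, a, i; each is a nucleus, giving 4 syllables.
/a…u/ gap (V1→V2): /n/ is a single consonant, so it becomes the next onset.
/u…a/ gap (V2→V3): /g/ → onset of the next syllable (single consonants are always licit onsets).
/a…i/ gap (V3→V4): /h/ → onset of the next syllable (single consonants are always licit onsets).

sa.nu.ga.hi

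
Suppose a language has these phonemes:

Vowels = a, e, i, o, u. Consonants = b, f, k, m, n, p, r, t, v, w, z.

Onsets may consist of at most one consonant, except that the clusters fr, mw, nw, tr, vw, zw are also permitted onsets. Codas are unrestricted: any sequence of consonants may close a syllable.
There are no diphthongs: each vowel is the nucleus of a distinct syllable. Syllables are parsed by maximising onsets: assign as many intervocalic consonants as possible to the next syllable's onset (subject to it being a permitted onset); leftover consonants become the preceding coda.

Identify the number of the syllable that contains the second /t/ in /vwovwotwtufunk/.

3

The vowels are o, o, u, u — 4 nuclei, so 4 syllables.
σ1/σ2 boundary: /vw/ is a licit onset in full, so it all attaches to the next syllable.
σ2/σ3 boundary: /twt/; trying suffixes from longest down, /t/ is the first permitted one, so coda /tw/ | onset /t/.
σ3/σ4 boundary: /f/ is a single consonant, so it becomes the next onset.
Putting it together: vwo.vwotw.tu.funk.
The second /t/ is in the onset of syllable 3 (/tu/).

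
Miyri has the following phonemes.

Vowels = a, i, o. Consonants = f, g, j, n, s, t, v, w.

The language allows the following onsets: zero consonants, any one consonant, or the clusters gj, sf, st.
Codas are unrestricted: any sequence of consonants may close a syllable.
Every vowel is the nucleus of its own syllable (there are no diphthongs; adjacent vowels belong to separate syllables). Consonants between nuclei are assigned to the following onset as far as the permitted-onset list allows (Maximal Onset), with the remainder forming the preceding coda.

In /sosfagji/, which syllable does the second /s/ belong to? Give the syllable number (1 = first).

2

The vowels are o, a, i — 3 nuclei, so 3 syllables.
V1 /o/ – V2 /a/: cluster /sf/ — /sf/ is itself a permitted onset, so the whole cluster goes right; preceding coda = ∅.
V2 /a/ – V3 /i/: /gj/ — entire cluster is a permitted onset → onset /gj/, coda ∅.
Putting it together: so.sfa.gji.
The second /s/ is in the onset of syllable 2 (/sfa/).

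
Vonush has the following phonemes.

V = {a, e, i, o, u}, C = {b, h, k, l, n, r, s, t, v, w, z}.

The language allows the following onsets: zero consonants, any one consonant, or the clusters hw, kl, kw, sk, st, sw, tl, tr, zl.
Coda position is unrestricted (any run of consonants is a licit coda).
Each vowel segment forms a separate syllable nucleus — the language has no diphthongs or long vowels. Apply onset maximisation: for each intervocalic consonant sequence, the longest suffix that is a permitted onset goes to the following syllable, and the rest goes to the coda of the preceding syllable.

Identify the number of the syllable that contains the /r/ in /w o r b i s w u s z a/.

Vowels present: o, i, u, a; each is a nucleus, giving 4 syllables.
σ1/σ2 boundary: /rb/ — longest licit onset from the right is /b/, leaving /r/ as coda.
σ2/σ3 boundary: /sw/ is a licit onset in full, so it all attaches to the next syllable.
σ3/σ4 boundary: /sz/ — longest licit onset from the right is /z/, leaving /s/ as coda.
Putting it together: wor.bi.swus.za.
The /r/ is in the coda of syllable 1 (/wor/).

1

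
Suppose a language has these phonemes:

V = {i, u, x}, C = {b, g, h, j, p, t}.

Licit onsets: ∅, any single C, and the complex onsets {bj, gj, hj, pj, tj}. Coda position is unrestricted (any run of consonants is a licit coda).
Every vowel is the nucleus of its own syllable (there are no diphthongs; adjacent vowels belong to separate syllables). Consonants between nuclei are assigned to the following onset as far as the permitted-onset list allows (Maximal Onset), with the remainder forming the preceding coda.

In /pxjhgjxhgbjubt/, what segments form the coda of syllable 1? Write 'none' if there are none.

jh

Vowels present: x, x, u; each is a nucleus, giving 3 syllables.
σ1/σ2 boundary: /jhgj/ splits as /jh/ + /gj/ (/gj/ is the longest suffix that is a licit onset).
σ2/σ3 boundary: /hgbj/ — longest licit onset from the right is /bj/, leaving /hg/ as coda.
Putting it together: pxjh.gjxhg.bjubt.
Syllable 1 is /pxjh/: onset /p/, nucleus /x/, coda /jh/.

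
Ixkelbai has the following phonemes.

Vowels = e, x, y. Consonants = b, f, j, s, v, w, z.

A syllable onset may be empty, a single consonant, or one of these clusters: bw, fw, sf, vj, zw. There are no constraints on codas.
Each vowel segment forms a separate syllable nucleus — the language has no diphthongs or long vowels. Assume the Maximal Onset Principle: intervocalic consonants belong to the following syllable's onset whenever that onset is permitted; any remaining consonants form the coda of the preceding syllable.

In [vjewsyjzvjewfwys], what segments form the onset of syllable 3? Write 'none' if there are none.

vj

Nuclei (vowels): e, y, e, y → 4 syllables.
V1 /e/ – V2 /y/: /ws/; trying suffixes from longest down, /s/ is the first permitted one, so coda /w/ | onset /s/.
V2 /y/ – V3 /e/: /jzvj/; trying suffixes from longest down, /vj/ is the first permitted one, so coda /jz/ | onset /vj/.
V3 /e/ – V4 /y/: /wfw/ — longest licit onset from the right is /fw/, leaving /w/ as coda.
Result: vjew.syjz.vjew.fwys.
Syllable 3 is /vjew/: onset /vj/, nucleus /e/, coda /w/.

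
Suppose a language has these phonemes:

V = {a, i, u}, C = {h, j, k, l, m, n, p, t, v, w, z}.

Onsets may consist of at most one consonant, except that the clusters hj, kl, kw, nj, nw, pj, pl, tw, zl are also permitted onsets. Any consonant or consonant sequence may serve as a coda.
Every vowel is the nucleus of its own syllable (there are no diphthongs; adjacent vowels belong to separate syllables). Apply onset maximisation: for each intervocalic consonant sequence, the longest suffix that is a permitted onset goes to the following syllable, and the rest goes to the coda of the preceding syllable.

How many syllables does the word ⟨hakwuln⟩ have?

2

The vowels are a, u — 2 nuclei, so 2 syllables.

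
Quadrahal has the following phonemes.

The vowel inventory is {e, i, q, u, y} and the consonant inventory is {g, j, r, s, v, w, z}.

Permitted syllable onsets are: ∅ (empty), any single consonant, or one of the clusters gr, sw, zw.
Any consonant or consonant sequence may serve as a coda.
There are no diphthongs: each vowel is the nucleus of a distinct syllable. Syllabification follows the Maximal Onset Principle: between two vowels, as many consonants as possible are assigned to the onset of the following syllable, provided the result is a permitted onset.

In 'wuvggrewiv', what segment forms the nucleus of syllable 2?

The vowels are u, e, i — 3 nuclei, so 3 syllables.
The second nucleus (vowel 2 from the left) is /e/.

e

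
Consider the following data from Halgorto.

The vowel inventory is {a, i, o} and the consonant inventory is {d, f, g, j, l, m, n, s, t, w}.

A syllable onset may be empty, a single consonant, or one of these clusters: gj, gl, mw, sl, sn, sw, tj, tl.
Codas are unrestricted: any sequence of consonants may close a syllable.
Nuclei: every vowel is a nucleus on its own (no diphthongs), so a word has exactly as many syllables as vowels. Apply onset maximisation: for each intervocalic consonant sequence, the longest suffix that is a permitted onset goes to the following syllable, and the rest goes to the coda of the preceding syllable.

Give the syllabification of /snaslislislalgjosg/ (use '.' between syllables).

sna.sli.sli.slal.gjosg

Nuclei (vowels): a, i, i, a, o → 5 syllables.
Between /a/ (V1) and /i/ (V2): /sl/ — entire cluster is a permitted onset → onset /sl/, coda ∅.
Between /i/ (V2) and /i/ (V3): /sl/ — entire cluster is a permitted onset → onset /sl/, coda ∅.
Between /i/ (V3) and /a/ (V4): cluster /sl/ — /sl/ is itself a permitted onset, so the whole cluster goes right; preceding coda = ∅.
Between /a/ (V4) and /o/ (V5): /lgj/ — longest licit onset from the right is /gj/, leaving /l/ as coda.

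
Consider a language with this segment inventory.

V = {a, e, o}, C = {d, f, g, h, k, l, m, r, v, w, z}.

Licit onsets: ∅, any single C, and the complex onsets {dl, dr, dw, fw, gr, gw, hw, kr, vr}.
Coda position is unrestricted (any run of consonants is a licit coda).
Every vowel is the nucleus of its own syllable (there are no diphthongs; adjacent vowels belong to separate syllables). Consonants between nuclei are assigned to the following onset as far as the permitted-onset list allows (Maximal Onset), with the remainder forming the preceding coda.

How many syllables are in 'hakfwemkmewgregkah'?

5

The vowels are a, e, e, e, a — 5 nuclei, so 5 syllables.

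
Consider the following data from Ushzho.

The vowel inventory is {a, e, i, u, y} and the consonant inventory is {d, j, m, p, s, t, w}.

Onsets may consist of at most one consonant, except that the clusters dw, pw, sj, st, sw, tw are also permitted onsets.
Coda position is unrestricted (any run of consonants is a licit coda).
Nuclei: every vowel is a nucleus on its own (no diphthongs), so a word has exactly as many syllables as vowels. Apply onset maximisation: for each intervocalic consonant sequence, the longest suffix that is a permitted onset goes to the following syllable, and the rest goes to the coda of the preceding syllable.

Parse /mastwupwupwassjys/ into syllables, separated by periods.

mas.twu.pwu.pwas.sjys

Nuclei (vowels): a, u, u, a, y → 5 syllables.
V1 /a/ – V2 /u/: cluster /stw/ — the longest permitted-onset suffix is /tw/; onset = /tw/, preceding coda = /s/.
V2 /u/ – V3 /u/: /pw/ — entire cluster is a permitted onset → onset /pw/, coda ∅.
V3 /u/ – V4 /a/: /pw/ is a licit onset in full, so it all attaches to the next syllable.
V4 /a/ – V5 /y/: cluster /ssj/ — the longest permitted-onset suffix is /sj/; onset = /sj/, preceding coda = /s/.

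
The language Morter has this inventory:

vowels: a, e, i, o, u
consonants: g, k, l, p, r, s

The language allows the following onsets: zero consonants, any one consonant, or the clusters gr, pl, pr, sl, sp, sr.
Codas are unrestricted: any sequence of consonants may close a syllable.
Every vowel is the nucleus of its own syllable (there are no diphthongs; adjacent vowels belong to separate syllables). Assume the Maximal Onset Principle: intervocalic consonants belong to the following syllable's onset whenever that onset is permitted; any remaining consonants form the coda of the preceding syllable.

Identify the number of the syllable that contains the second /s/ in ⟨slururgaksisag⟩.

4

Vowels present: u, u, a, i, a; each is a nucleus, giving 5 syllables.
V1 /u/ – V2 /u/: /r/ → onset of the next syllable (single consonants are always licit onsets).
V2 /u/ – V3 /a/: cluster /rg/ — the longest permitted-onset suffix is /g/; onset = /g/, preceding coda = /r/.
V3 /a/ – V4 /i/: /ks/; trying suffixes from longest down, /s/ is the first permitted one, so coda /k/ | onset /s/.
V4 /i/ – V5 /a/: just /s/ — single C goes to the following onset.
Result: slu.rur.gak.si.sag.
The second /s/ is in the onset of syllable 4 (/si/).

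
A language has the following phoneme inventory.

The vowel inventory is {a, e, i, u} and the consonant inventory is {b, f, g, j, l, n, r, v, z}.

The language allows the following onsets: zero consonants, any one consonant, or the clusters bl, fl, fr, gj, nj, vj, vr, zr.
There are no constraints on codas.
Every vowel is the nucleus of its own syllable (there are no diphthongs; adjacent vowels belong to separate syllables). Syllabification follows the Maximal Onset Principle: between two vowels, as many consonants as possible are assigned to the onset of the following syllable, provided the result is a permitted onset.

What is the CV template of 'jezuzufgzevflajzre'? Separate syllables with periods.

Nuclei (vowels): e, u, u, e, a, e → 6 syllables.
/e…u/ gap (V1→V2): just /z/ — single C goes to the following onset.
/u…u/ gap (V2→V3): /z/ → onset of the next syllable (single consonants are always licit onsets).
/u…e/ gap (V3→V4): cluster /fgz/ — the longest permitted-onset suffix is /z/; onset = /z/, preceding coda = /fg/.
/e…a/ gap (V4→V5): cluster /vfl/ — the longest permitted-onset suffix is /fl/; onset = /fl/, preceding coda = /v/.
/a…e/ gap (V5→V6): cluster /jzr/ — the longest permitted-onset suffix is /zr/; onset = /zr/, preceding coda = /j/.
Putting it together: je.zu.zufg.zev.flaj.zre.
Mapping each syllable to C/V: /je/ → CV, /zu/ → CV, /zufg/ → CVCC, /zev/ → CVC, /flaj/ → CCVC, /zre/ → CCV.

CV.CV.CVCC.CVC.CCVC.CCV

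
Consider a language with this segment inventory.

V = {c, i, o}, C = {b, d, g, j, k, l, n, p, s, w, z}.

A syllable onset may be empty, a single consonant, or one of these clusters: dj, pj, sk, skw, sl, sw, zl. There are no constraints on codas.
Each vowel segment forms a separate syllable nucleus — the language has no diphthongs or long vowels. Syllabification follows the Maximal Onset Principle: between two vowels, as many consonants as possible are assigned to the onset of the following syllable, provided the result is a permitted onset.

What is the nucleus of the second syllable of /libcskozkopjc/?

c

Nuclei (vowels): i, c, o, o, c → 5 syllables.
The second nucleus (vowel 2 from the left) is /c/.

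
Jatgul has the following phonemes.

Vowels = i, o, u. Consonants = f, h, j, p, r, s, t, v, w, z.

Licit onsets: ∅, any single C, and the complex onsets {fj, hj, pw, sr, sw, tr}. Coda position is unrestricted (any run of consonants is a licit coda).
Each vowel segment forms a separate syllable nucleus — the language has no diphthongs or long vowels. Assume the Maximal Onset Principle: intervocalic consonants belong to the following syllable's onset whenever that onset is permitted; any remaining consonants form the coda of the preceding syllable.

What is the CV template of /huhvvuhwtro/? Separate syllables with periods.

CVCC.CVCC.CCV

Vowels present: u, u, o; each is a nucleus, giving 3 syllables.
Between /u/ (V1) and /u/ (V2): /hvv/ — longest licit onset from the right is /v/, leaving /hv/ as coda.
Between /u/ (V2) and /o/ (V3): /hwtr/ splits as /hw/ + /tr/ (/tr/ is the longest suffix that is a licit onset).
Putting it together: huhv.vuhw.tro.
Mapping each syllable to C/V: /huhv/ → CVCC, /vuhw/ → CVCC, /tro/ → CCV.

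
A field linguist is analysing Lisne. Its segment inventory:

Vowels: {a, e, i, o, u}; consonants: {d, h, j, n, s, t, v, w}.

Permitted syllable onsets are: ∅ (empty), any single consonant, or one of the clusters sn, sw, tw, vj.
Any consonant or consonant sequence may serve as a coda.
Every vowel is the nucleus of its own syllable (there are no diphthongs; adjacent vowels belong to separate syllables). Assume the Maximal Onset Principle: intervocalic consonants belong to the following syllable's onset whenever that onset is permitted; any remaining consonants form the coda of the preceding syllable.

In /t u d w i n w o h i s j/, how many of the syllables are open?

1

Nuclei (vowels): u, i, o, i → 4 syllables.
Between /u/ (V1) and /i/ (V2): cluster /dw/ — the longest permitted-onset suffix is /w/; onset = /w/, preceding coda = /d/.
Between /i/ (V2) and /o/ (V3): cluster /nw/ — the longest permitted-onset suffix is /w/; onset = /w/, preceding coda = /n/.
Between /o/ (V3) and /i/ (V4): /h/ is a single consonant, so it becomes the next onset.
Result: tud.win.wo.hisj.
Classifying each syllable: /tud/ (closed), /win/ (closed), /wo/ (open), /hisj/ (closed).
Open syllables: 1.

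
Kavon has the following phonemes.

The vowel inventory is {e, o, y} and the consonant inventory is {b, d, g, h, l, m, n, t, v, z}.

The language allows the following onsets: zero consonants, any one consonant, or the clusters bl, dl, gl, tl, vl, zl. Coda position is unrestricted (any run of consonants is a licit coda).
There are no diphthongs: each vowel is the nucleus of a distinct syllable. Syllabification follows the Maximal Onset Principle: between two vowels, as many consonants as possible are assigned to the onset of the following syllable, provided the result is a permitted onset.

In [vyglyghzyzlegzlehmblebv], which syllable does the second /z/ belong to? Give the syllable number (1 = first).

4

Nuclei (vowels): y, y, y, e, e, e → 6 syllables.
/y…y/ gap (V1→V2): /gl/ — entire cluster is a permitted onset → onset /gl/, coda ∅.
/y…y/ gap (V2→V3): cluster /ghz/ — the longest permitted-onset suffix is /z/; onset = /z/, preceding coda = /gh/.
/y…e/ gap (V3→V4): cluster /zl/ — /zl/ is itself a permitted onset, so the whole cluster goes right; preceding coda = ∅.
/e…e/ gap (V4→V5): cluster /gzl/ — the longest permitted-onset suffix is /zl/; onset = /zl/, preceding coda = /g/.
/e…e/ gap (V5→V6): /hmbl/ — longest licit onset from the right is /bl/, leaving /hm/ as coda.
Syllabification: vy.glygh.zy.zleg.zlehm.blebv.
The second /z/ is in the onset of syllable 4 (/zleg/).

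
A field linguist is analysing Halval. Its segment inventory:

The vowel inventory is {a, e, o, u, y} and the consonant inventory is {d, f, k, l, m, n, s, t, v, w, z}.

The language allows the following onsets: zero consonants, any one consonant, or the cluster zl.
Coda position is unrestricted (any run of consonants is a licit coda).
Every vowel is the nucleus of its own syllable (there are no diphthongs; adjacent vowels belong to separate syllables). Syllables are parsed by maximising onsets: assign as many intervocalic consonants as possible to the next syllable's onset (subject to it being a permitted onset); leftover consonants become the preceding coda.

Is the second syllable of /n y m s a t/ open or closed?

closed

The vowels are y, a — 2 nuclei, so 2 syllables.
Between /y/ (V1) and /a/ (V2): /ms/; trying suffixes from longest down, /s/ is the first permitted one, so coda /m/ | onset /s/.
So the parse is nym.sat.
Syllable 2 is /sat/ with coda /t/, so it is closed.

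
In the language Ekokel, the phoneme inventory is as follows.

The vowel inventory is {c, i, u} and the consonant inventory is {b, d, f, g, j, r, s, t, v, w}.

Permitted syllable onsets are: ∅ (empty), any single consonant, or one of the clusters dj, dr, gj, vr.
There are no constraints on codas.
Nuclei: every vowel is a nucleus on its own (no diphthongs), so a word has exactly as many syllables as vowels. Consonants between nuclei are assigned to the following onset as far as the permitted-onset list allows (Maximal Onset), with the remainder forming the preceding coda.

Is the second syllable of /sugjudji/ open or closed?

Nuclei (vowels): u, u, i → 3 syllables.
σ1/σ2 boundary: /gj/ is a licit onset in full, so it all attaches to the next syllable.
σ2/σ3 boundary: cluster /dj/ — /dj/ is itself a permitted onset, so the whole cluster goes right; preceding coda = ∅.
So the parse is su.gju.dji.
Syllable 2 is /gju/; it ends in its nucleus with no coda, so it is open.

open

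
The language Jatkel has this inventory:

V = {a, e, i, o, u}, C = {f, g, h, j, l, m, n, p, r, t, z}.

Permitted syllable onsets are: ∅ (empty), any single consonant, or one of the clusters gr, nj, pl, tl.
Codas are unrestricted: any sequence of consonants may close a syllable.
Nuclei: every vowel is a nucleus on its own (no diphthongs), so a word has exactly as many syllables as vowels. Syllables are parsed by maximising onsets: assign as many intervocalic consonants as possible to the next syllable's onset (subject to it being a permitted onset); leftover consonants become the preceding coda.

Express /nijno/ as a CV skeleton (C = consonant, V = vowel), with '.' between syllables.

Vowels present: i, o; each is a nucleus, giving 2 syllables.
Between /i/ (V1) and /o/ (V2): /jn/ — longest licit onset from the right is /n/, leaving /j/ as coda.
Syllabification: nij.no.
Mapping each syllable to C/V: /nij/ → CVC, /no/ → CV.

CVC.CV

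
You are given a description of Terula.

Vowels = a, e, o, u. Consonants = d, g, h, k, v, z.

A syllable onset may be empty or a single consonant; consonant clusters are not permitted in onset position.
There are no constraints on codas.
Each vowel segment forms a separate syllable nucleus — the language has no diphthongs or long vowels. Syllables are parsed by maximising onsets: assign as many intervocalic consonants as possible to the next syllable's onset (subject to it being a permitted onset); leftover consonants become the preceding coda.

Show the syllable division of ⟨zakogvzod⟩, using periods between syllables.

za.kogv.zod

The vowels are a, o, o — 3 nuclei, so 3 syllables.
Between /a/ (V1) and /o/ (V2): /k/ → onset of the next syllable (single consonants are always licit onsets).
Between /o/ (V2) and /o/ (V3): /gvz/ — longest licit onset from the right is /z/, leaving /gv/ as coda.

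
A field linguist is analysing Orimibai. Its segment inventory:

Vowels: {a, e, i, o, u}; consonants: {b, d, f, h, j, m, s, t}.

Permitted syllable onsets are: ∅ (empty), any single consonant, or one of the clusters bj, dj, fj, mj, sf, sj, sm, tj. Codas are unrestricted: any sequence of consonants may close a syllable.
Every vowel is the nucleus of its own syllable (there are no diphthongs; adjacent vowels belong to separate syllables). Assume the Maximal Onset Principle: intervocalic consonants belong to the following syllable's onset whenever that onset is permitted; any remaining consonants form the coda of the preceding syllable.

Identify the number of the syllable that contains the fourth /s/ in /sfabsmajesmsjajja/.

4

The vowels are a, a, e, a, a — 5 nuclei, so 5 syllables.
V1 /a/ – V2 /a/: /bsm/ — longest licit onset from the right is /sm/, leaving /b/ as coda.
V2 /a/ – V3 /e/: /j/ is a single consonant, so it becomes the next onset.
V3 /e/ – V4 /a/: /smsj/; trying suffixes from longest down, /sj/ is the first permitted one, so coda /sm/ | onset /sj/.
V4 /a/ – V5 /a/: /jj/ splits as /j/ + /j/ (/j/ is the longest suffix that is a licit onset).
Result: sfab.sma.jesm.sjaj.ja.
The fourth /s/ is in the onset of syllable 4 (/sjaj/).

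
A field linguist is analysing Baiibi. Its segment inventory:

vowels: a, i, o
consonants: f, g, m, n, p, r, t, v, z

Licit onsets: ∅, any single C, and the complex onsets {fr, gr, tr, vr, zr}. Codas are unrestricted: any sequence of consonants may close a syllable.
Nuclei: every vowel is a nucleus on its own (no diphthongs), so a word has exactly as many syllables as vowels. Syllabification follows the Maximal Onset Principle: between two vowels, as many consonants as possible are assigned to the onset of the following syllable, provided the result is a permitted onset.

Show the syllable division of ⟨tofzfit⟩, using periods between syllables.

The vowels are o, i — 2 nuclei, so 2 syllables.
/o…i/ gap (V1→V2): /fzf/; trying suffixes from longest down, /f/ is the first permitted one, so coda /fz/ | onset /f/.

tofz.fit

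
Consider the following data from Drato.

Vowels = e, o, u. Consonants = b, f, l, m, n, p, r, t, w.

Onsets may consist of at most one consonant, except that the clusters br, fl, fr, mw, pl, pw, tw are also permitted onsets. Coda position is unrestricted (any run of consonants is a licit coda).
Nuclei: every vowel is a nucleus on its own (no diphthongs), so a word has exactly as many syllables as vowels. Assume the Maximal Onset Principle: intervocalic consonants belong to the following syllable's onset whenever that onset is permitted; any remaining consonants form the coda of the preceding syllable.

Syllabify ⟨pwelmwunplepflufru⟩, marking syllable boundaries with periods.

The vowels are e, u, e, u, u — 5 nuclei, so 5 syllables.
σ1/σ2 boundary: cluster /lmw/ — the longest permitted-onset suffix is /mw/; onset = /mw/, preceding coda = /l/.
σ2/σ3 boundary: /npl/ splits as /n/ + /pl/ (/pl/ is the longest suffix that is a licit onset).
σ3/σ4 boundary: /pfl/ — longest licit onset from the right is /fl/, leaving /p/ as coda.
σ4/σ5 boundary: cluster /fr/ — /fr/ is itself a permitted onset, so the whole cluster goes right; preceding coda = ∅.

pwel.mwun.plep.flu.fru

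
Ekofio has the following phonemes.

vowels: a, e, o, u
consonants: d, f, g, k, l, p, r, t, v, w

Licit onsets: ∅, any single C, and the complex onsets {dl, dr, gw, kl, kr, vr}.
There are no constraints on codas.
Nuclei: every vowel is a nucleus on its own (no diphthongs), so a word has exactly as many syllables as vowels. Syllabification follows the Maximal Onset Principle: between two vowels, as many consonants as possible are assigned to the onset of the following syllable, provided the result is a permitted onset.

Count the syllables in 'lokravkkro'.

3

The vowels are o, a, o — 3 nuclei, so 3 syllables.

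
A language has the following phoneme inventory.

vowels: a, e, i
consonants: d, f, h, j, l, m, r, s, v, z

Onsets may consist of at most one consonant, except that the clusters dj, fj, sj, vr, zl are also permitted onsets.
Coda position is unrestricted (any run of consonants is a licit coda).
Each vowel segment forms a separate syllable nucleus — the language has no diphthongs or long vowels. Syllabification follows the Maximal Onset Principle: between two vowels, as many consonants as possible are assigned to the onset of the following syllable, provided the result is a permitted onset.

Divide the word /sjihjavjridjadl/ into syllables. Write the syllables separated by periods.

sjih.javj.ri.djadl

Nuclei (vowels): i, a, i, a → 4 syllables.
σ1/σ2 boundary: /hj/ splits as /h/ + /j/ (/j/ is the longest suffix that is a licit onset).
σ2/σ3 boundary: cluster /vjr/ — the longest permitted-onset suffix is /r/; onset = /r/, preceding coda = /vj/.
σ3/σ4 boundary: /dj/ — entire cluster is a permitted onset → onset /dj/, coda ∅.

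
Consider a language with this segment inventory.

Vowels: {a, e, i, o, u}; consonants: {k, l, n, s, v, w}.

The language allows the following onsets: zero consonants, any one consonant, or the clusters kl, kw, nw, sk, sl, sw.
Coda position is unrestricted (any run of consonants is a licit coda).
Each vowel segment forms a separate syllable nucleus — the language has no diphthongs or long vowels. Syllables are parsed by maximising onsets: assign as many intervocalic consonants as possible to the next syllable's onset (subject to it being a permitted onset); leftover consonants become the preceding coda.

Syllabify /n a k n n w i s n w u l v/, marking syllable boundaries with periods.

nakn.nwis.nwulv

Vowels present: a, i, u; each is a nucleus, giving 3 syllables.
Between /a/ (V1) and /i/ (V2): /knnw/; trying suffixes from longest down, /nw/ is the first permitted one, so coda /kn/ | onset /nw/.
Between /i/ (V2) and /u/ (V3): /snw/ splits as /s/ + /nw/ (/nw/ is the longest suffix that is a licit onset).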